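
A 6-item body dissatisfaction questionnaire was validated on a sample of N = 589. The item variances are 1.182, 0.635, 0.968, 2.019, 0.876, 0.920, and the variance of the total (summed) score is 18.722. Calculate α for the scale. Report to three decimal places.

α = 0.777

Σσ²ᵢ = 1.182 + 0.635 + 0.968 + 2.019 + 0.876 + 0.920 = 6.600
α = (k/(k−1))·(1 − Σσ²ᵢ/total variance) = (6/5)·(1 − 6.600/18.722) = 0.777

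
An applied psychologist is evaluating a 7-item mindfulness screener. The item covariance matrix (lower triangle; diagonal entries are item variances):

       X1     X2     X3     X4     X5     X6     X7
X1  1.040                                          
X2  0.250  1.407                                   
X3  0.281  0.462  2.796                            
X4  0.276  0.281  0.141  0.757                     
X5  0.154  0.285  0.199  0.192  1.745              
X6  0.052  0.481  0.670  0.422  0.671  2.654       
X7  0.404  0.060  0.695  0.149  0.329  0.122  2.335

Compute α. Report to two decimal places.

α = 0.59

ΣVar(i) = 1.040 + 1.407 + 2.796 + 0.757 + 1.745 + 2.654 + 2.335 = 12.734
Sum of off-diagonal covariances = 6.576
σ²_T = 12.734 + 2 × 6.576 = 25.886
α = (k/(k−1))·(1 − ΣVar(i)/σ²_T) = (7/6)·(1 − 12.734/25.886) = 0.59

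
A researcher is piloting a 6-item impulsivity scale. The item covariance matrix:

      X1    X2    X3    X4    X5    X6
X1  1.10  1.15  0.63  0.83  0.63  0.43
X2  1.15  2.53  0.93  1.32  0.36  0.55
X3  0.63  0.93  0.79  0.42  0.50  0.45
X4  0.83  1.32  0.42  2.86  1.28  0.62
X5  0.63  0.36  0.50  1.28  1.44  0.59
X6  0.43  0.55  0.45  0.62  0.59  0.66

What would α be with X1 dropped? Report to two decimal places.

α = 0.79

Remaining items: X2, X3, X4, X5, X6 (k = 5).
sum of item variances = 2.53 + 0.79 + 2.86 + 1.44 + 0.66 = 8.28
Var(T) = 8.28 + 2 × 7.02 = 22.32
α (item deleted) = (5/4)·(1 − 8.28/22.32) = 0.79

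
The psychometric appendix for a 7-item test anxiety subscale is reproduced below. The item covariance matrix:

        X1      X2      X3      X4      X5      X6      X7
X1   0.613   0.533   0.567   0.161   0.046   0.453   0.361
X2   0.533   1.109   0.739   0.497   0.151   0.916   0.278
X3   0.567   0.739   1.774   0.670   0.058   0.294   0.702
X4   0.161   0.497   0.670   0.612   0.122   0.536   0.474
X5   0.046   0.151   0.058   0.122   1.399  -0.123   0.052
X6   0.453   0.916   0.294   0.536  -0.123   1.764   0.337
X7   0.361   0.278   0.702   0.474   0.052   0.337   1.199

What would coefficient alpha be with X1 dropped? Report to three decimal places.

α = 0.711

Remaining items: X2, X3, X4, X5, X6, X7 (k = 6).
sum of item variances = 1.109 + 1.774 + 0.612 + 1.399 + 1.764 + 1.199 = 7.857
σ²_total = 7.857 + 2 × 5.703 = 19.263
α (item deleted) = (6/5)·(1 − 7.857/19.263) = 0.711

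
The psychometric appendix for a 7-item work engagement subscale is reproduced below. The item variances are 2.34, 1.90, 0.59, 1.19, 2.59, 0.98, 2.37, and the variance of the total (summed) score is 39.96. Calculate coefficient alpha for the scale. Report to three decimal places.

ΣVar(i) = 2.34 + 1.90 + 0.59 + 1.19 + 2.59 + 0.98 + 2.37 = 11.96
α = (k/(k−1))·(1 − ΣVar(i)/σ²_total) = (7/6)·(1 − 11.96/39.96) = 0.817

coefficient alpha = 0.817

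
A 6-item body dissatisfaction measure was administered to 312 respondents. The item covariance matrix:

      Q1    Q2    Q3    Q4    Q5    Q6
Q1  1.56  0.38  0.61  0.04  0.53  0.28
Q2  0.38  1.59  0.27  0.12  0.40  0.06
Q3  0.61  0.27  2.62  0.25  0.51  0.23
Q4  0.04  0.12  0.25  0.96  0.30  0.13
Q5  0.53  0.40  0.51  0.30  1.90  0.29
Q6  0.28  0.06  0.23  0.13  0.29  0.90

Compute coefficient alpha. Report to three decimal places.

α = 0.576

sum of item variances = 1.56 + 1.59 + 2.62 + 0.96 + 1.90 + 0.90 = 9.53
Sum of the distinct covariances = 4.40
total variance = 9.53 + 2 × 4.40 = 18.33
α = (k/(k−1))·(1 − sum of item variances/total variance) = (6/5)·(1 − 9.53/18.33) = 0.576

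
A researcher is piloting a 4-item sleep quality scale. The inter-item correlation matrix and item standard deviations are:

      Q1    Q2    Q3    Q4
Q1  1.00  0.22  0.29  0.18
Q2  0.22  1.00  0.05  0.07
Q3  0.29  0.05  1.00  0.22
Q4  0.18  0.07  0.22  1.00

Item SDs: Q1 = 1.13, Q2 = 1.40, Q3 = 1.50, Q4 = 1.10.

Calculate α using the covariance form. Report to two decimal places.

α = 0.44

Σσ²ᵢ = 1.13² + 1.40² + 1.50² + 1.10² = 6.6969
Covariances σ_ij = r_ij · s_i · s_j:
  σ(Q1,Q2) = 0.22 × 1.13 × 1.40 = 0.3480
  σ(Q1,Q3) = 0.29 × 1.13 × 1.50 = 0.4915
  σ(Q1,Q4) = 0.18 × 1.13 × 1.10 = 0.2237
  σ(Q2,Q3) = 0.05 × 1.40 × 1.50 = 0.1050
  σ(Q2,Q4) = 0.07 × 1.40 × 1.10 = 0.1078
  σ(Q3,Q4) = 0.22 × 1.50 × 1.10 = 0.3630
σ²_T = Σσ²ᵢ + 2·Σσ_ij = 6.6969 + 2 × 1.6390 = 9.9749
α = (4/3)·(1 − 6.6969/9.9749) = 0.44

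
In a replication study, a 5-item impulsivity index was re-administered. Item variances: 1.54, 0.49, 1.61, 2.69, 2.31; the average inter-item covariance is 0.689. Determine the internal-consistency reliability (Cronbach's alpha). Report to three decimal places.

sum of item variances = 1.54 + 0.49 + 1.61 + 2.69 + 2.31 = 8.64
Sum of the 10 distinct covariances = 10 × 0.689 = 6.890
σ²_total = sum of item variances + 2·Σcov = 8.64 + 2 × 6.890 = 22.420
α = (5/4)·(1 − 8.64/22.420) = 0.768

Cronbach's alpha = 0.768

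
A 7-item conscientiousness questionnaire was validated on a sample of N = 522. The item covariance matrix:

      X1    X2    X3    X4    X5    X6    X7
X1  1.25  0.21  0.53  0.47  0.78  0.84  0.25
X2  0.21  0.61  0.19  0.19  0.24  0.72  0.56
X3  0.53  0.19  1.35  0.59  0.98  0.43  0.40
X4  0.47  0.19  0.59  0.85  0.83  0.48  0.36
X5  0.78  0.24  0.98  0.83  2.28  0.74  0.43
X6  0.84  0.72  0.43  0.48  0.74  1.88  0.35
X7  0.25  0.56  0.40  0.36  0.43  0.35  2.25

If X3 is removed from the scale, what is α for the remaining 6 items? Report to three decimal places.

α = 0.744

Remaining items: X1, X2, X4, X5, X6, X7 (k = 6).
Σσᵢ² = 1.25 + 0.61 + 0.85 + 2.28 + 1.88 + 2.25 = 9.12
Var(T) = 9.12 + 2 × 7.45 = 24.02
α (item deleted) = (6/5)·(1 − 9.12/24.02) = 0.744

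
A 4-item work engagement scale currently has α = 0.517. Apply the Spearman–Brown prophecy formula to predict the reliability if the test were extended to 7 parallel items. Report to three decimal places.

predicted reliability = 0.652

Length factor m = 7/4 = 1.7500
α' = m·α / (1 + (m−1)·α)
   = 7/4 × 0.517 / (1 + (7/4 − 1) × 0.517)
   = 0.9048 / 1.3878 = 0.652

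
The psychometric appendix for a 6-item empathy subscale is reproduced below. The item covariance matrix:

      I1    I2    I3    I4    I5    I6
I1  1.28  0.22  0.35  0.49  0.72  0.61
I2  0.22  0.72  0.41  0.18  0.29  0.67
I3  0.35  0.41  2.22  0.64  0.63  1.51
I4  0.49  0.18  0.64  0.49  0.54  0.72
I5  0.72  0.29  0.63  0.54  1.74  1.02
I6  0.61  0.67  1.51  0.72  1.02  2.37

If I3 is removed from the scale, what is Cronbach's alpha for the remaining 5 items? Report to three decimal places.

Remaining items: I1, I2, I4, I5, I6 (k = 5).
Σσᵢ² = 1.28 + 0.72 + 0.49 + 1.74 + 2.37 = 6.60
Var(T) = 6.60 + 2 × 5.46 = 17.52
α (item deleted) = (5/4)·(1 − 6.60/17.52) = 0.779

α = 0.779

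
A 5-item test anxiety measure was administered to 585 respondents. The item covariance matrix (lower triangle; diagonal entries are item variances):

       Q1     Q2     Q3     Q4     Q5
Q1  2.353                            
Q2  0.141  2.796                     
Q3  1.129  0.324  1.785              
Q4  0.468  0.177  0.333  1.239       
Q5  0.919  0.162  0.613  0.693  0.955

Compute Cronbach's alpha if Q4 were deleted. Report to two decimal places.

Cronbach's alpha = 0.61

Remaining items: Q1, Q2, Q3, Q5 (k = 4).
Σσᵢ² = 2.353 + 2.796 + 1.785 + 0.955 = 7.889
Var(T) = 7.889 + 2 × 3.288 = 14.465
α (item deleted) = (4/3)·(1 − 7.889/14.465) = 0.61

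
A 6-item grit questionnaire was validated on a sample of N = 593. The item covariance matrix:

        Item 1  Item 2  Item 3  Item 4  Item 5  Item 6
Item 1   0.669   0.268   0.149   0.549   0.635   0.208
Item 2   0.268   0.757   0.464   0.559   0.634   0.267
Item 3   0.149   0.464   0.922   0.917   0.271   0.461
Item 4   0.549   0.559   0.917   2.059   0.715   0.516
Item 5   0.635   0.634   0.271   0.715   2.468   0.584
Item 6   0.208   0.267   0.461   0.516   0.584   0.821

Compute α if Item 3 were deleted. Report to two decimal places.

α = 0.74

Remaining items: Item 1, Item 2, Item 4, Item 5, Item 6 (k = 5).
ΣVar(i) = 0.669 + 0.757 + 2.059 + 2.468 + 0.821 = 6.774
σ²_total = 6.774 + 2 × 4.935 = 16.644
α (item deleted) = (5/4)·(1 − 6.774/16.644) = 0.74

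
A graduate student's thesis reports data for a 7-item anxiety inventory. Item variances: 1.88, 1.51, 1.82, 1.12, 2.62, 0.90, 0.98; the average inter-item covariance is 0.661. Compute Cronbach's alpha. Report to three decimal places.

Σσ²ᵢ = 1.88 + 1.51 + 1.82 + 1.12 + 2.62 + 0.90 + 0.98 = 10.83
Sum of the 21 distinct covariances = 21 × 0.661 = 13.881
Var(T) = Σσ²ᵢ + 2·Σcov = 10.83 + 2 × 13.881 = 38.592
α = (7/6)·(1 − 10.83/38.592) = 0.839

Cronbach's alpha = 0.839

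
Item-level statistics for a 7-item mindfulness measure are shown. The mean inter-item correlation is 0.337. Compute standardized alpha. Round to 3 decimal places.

Standardized α = k·r̄ / (1 + (k−1)·r̄) = 7 × 0.337 / (1 + 6 × 0.337)
  = 2.3590 / 3.0220 = 0.781

standardized alpha = 0.781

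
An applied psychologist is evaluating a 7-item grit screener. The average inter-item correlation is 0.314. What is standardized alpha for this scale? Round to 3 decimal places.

Standardized α = k·r̄ / (1 + (k−1)·r̄) = 7 × 0.314 / (1 + 6 × 0.314)
  = 2.1980 / 2.8840 = 0.762

standardized alpha = 0.762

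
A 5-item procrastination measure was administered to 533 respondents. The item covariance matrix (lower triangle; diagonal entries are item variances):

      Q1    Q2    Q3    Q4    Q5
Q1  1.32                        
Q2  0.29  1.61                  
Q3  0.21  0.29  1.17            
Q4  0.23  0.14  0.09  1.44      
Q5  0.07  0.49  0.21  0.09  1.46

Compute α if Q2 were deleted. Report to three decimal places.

Remaining items: Q1, Q3, Q4, Q5 (k = 4).
sum of item variances = 1.32 + 1.17 + 1.44 + 1.46 = 5.39
σ²_total = 5.39 + 2 × 0.90 = 7.19
α (item deleted) = (4/3)·(1 − 5.39/7.19) = 0.334

α = 0.334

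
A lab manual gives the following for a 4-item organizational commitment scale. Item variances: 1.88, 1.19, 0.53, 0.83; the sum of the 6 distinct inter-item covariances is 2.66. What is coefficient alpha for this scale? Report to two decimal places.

sum of item variances = 1.88 + 1.19 + 0.53 + 0.83 = 4.43
Sum of distinct covariances = 2.66
σ²_T = sum of item variances + 2·Σcov = 4.43 + 2 × 2.66 = 9.75
α = (4/3)·(1 − 4.43/9.75) = 0.73

α = 0.73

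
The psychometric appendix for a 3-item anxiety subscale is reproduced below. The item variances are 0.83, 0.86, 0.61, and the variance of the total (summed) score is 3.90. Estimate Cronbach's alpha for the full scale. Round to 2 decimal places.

Σσ²ᵢ = 0.83 + 0.86 + 0.61 = 2.30
α = (k/(k−1))·(1 − Σσ²ᵢ/Var(T)) = (3/2)·(1 − 2.30/3.90) = 0.62

α = 0.62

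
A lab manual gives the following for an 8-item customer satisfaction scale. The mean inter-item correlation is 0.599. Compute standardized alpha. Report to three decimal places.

Standardized α = k·r̄ / (1 + (k−1)·r̄) = 8 × 0.599 / (1 + 7 × 0.599)
  = 4.7920 / 5.1930 = 0.923

α = 0.923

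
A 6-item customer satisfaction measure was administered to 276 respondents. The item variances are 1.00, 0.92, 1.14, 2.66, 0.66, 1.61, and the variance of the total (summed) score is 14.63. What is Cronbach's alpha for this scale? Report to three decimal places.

Σσᵢ² = 1.00 + 0.92 + 1.14 + 2.66 + 0.66 + 1.61 = 7.99
α = (k/(k−1))·(1 − Σσᵢ²/σ²_T) = (6/5)·(1 − 7.99/14.63) = 0.545

α = 0.545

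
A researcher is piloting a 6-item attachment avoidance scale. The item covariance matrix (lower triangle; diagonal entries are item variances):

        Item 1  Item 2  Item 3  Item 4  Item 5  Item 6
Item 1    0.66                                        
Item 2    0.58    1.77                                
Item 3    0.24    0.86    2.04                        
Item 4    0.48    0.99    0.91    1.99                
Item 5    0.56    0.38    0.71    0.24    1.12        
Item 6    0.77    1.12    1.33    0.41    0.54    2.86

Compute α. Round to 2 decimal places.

sum of item variances = 0.66 + 1.77 + 2.04 + 1.99 + 1.12 + 2.86 = 10.44
Sum of off-diagonal covariances = 10.12
σ²_T = 10.44 + 2 × 10.12 = 30.68
α = (k/(k−1))·(1 − sum of item variances/σ²_T) = (6/5)·(1 − 10.44/30.68) = 0.79

α = 0.79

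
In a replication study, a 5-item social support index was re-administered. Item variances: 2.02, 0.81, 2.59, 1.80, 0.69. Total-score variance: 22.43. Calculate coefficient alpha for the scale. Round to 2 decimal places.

α = 0.81

Σσᵢ² = 2.02 + 0.81 + 2.59 + 1.80 + 0.69 = 7.91
α = (k/(k−1))·(1 − Σσᵢ²/total variance) = (5/4)·(1 − 7.91/22.43) = 0.81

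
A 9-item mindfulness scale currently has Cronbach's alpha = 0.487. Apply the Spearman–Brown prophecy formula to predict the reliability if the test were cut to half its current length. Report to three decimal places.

predicted reliability = 0.322

Length factor m = 1/2
α' = m·α / (1 − (1−m)·α)
   = 1/2 × 0.487 / (1 − (1 − 1/2) × 0.487)
   = 0.2435 / 0.7565 = 0.322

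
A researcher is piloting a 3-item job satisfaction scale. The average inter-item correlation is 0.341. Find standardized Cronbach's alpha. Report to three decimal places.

Standardized α = k·r̄ / (1 + (k−1)·r̄) = 3 × 0.341 / (1 + 2 × 0.341)
  = 1.0230 / 1.6820 = 0.608

standardized Cronbach's alpha = 0.608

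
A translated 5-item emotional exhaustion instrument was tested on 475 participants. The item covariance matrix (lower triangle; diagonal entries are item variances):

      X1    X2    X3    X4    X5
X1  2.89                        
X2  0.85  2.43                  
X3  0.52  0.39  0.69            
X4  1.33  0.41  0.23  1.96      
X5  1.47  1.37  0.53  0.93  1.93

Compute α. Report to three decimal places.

Σσ²ᵢ = 2.89 + 2.43 + 0.69 + 1.96 + 1.93 = 9.90
Sum of off-diagonal covariances = 8.03
total variance = 9.90 + 2 × 8.03 = 25.96
α = (k/(k−1))·(1 − Σσ²ᵢ/total variance) = (5/4)·(1 − 9.90/25.96) = 0.773

α = 0.773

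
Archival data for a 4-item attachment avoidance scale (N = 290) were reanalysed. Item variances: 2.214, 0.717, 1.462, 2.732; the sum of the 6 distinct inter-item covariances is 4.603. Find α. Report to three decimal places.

α = 0.752

ΣVar(i) = 2.214 + 0.717 + 1.462 + 2.732 = 7.125
Sum of distinct covariances = 4.603
Var(T) = ΣVar(i) + 2·Σcov = 7.125 + 2 × 4.603 = 16.331
α = (4/3)·(1 − 7.125/16.331) = 0.752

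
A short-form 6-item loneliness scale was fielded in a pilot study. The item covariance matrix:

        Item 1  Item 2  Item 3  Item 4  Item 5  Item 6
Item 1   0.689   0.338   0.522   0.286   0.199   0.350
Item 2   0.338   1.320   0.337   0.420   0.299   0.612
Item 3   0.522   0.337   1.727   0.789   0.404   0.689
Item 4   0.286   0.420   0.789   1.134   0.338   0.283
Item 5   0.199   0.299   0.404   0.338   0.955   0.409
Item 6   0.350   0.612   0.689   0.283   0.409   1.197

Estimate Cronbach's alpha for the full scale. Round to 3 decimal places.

sum of item variances = 0.689 + 1.320 + 1.727 + 1.134 + 0.955 + 1.197 = 7.022
Sum of the distinct covariances = 6.275
total variance = 7.022 + 2 × 6.275 = 19.572
α = (k/(k−1))·(1 − sum of item variances/total variance) = (6/5)·(1 − 7.022/19.572) = 0.769

Cronbach's alpha = 0.769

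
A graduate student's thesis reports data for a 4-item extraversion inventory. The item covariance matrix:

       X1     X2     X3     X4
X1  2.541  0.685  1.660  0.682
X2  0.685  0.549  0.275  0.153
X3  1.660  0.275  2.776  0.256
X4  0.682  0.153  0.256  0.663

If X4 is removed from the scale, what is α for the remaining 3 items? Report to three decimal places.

Remaining items: X1, X2, X3 (k = 3).
sum of item variances = 2.541 + 0.549 + 2.776 = 5.866
total variance = 5.866 + 2 × 2.620 = 11.106
α (item deleted) = (3/2)·(1 − 5.866/11.106) = 0.708

α = 0.708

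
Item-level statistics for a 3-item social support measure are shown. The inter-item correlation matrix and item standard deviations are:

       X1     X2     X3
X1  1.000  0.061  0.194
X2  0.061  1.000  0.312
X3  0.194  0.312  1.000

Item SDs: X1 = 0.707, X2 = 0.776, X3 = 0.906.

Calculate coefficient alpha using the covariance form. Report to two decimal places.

Σσ²ᵢ = 0.707² + 0.776² + 0.906² = 1.9229
Covariances σ_ij = r_ij · s_i · s_j:
  σ(X1,X2) = 0.061 × 0.707 × 0.776 = 0.0335
  σ(X1,X3) = 0.194 × 0.707 × 0.906 = 0.1243
  σ(X2,X3) = 0.312 × 0.776 × 0.906 = 0.2194
σ²_T = Σσ²ᵢ + 2·Σσ_ij = 1.9229 + 2 × 0.3772 = 2.6773
α = (3/2)·(1 − 1.9229/2.6773) = 0.42

coefficient alpha = 0.42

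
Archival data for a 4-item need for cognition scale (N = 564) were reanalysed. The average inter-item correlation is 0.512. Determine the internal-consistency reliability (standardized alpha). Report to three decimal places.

Standardized α = k·r̄ / (1 + (k−1)·r̄) = 4 × 0.512 / (1 + 3 × 0.512)
  = 2.0480 / 2.5360 = 0.808

α = 0.808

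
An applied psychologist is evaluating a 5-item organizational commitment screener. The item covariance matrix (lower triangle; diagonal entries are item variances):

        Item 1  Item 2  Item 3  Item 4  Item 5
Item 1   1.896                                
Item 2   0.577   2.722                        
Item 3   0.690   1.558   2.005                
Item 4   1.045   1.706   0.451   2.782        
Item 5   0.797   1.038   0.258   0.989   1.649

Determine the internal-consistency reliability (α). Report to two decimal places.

ΣVar(i) = 1.896 + 2.722 + 2.005 + 2.782 + 1.649 = 11.054
Sum of off-diagonal covariances = 9.109
total variance = 11.054 + 2 × 9.109 = 29.272
α = (k/(k−1))·(1 − ΣVar(i)/total variance) = (5/4)·(1 − 11.054/29.272) = 0.78

α = 0.78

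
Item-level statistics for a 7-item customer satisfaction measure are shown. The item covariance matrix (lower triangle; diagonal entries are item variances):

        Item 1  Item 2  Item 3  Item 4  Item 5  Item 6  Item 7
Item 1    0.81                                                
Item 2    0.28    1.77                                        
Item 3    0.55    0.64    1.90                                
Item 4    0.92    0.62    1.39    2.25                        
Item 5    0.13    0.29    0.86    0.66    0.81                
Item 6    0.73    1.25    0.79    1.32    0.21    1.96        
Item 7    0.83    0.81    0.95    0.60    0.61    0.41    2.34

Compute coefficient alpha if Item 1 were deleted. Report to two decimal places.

Remaining items: Item 2, Item 3, Item 4, Item 5, Item 6, Item 7 (k = 6).
Σσᵢ² = 1.77 + 1.90 + 2.25 + 0.81 + 1.96 + 2.34 = 11.03
Var(T) = 11.03 + 2 × 11.41 = 33.85
α (item deleted) = (6/5)·(1 − 11.03/33.85) = 0.81

coefficient alpha = 0.81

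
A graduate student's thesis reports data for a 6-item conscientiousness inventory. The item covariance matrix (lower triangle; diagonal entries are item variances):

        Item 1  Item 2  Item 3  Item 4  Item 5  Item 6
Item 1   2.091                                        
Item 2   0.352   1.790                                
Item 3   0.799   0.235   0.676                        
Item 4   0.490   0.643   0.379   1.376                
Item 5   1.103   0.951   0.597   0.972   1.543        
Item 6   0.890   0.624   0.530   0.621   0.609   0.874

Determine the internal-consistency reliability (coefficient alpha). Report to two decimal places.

Σσ²ᵢ = 2.091 + 1.790 + 0.676 + 1.376 + 1.543 + 0.874 = 8.350
Sum of the distinct covariances = 9.795
σ²_T = 8.350 + 2 × 9.795 = 27.940
α = (k/(k−1))·(1 − Σσ²ᵢ/σ²_T) = (6/5)·(1 − 8.350/27.940) = 0.84

α = 0.84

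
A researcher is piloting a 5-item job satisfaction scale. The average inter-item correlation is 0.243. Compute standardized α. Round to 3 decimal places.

standardized α = 0.616

Standardized α = k·r̄ / (1 + (k−1)·r̄) = 5 × 0.243 / (1 + 4 × 0.243)
  = 1.2150 / 1.9720 = 0.616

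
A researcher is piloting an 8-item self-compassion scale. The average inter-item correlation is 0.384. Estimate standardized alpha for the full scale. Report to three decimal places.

α = 0.833

Standardized α = k·r̄ / (1 + (k−1)·r̄) = 8 × 0.384 / (1 + 7 × 0.384)
  = 3.0720 / 3.6880 = 0.833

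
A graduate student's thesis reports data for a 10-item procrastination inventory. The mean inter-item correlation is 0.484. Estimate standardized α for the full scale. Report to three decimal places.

standardized α = 0.904

Standardized α = k·r̄ / (1 + (k−1)·r̄) = 10 × 0.484 / (1 + 9 × 0.484)
  = 4.8400 / 5.3560 = 0.904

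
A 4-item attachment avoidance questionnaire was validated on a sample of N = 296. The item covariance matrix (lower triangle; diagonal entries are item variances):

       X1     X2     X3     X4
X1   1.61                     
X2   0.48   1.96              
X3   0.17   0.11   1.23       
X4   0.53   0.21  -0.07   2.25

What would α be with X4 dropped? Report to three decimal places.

α = 0.361

Remaining items: X1, X2, X3 (k = 3).
ΣVar(i) = 1.61 + 1.96 + 1.23 = 4.80
Var(T) = 4.80 + 2 × 0.76 = 6.32
α (item deleted) = (3/2)·(1 − 4.80/6.32) = 0.361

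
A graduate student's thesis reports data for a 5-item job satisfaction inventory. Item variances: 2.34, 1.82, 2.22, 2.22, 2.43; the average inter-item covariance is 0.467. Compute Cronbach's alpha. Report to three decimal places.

α = 0.573

ΣVar(i) = 2.34 + 1.82 + 2.22 + 2.22 + 2.43 = 11.03
Sum of the 10 distinct covariances = 10 × 0.467 = 4.670
σ²_total = ΣVar(i) + 2·Σcov = 11.03 + 2 × 4.670 = 20.370
α = (5/4)·(1 − 11.03/20.370) = 0.573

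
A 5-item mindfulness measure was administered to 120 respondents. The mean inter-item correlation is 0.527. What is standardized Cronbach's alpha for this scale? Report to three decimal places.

standardized Cronbach's alpha = 0.848

Standardized α = k·r̄ / (1 + (k−1)·r̄) = 5 × 0.527 / (1 + 4 × 0.527)
  = 2.6350 / 3.1080 = 0.848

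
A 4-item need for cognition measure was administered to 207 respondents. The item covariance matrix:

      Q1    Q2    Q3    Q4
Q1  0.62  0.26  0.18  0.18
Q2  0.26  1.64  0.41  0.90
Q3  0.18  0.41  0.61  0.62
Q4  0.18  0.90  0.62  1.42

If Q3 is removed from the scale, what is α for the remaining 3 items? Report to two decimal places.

Remaining items: Q1, Q2, Q4 (k = 3).
Σσᵢ² = 0.62 + 1.64 + 1.42 = 3.68
σ²_total = 3.68 + 2 × 1.34 = 6.36
α (item deleted) = (3/2)·(1 − 3.68/6.36) = 0.63

α = 0.63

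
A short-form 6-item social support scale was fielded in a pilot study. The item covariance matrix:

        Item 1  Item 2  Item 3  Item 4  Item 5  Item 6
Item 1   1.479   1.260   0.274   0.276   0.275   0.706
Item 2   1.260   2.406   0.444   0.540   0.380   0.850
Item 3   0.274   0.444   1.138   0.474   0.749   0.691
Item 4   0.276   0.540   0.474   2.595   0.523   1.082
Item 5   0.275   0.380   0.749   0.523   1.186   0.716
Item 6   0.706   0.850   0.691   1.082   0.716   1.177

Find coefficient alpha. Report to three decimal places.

ΣVar(i) = 1.479 + 2.406 + 1.138 + 2.595 + 1.186 + 1.177 = 9.981
Sum of the distinct covariances = 9.240
σ²_T = 9.981 + 2 × 9.240 = 28.461
α = (k/(k−1))·(1 − ΣVar(i)/σ²_T) = (6/5)·(1 − 9.981/28.461) = 0.779

coefficient alpha = 0.779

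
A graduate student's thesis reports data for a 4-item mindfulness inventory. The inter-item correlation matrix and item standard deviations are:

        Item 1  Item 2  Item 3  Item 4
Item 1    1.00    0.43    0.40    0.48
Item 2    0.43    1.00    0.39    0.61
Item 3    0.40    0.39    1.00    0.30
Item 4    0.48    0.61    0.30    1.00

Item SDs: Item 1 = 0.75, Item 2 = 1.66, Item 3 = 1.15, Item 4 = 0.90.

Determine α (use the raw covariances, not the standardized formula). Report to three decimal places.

α = 0.717

Σσ²ᵢ = 0.75² + 1.66² + 1.15² + 0.90² = 5.4506
Covariances σ_ij = r_ij · s_i · s_j:
  σ(Item 1,Item 2) = 0.43 × 0.75 × 1.66 = 0.5353
  σ(Item 1,Item 3) = 0.40 × 0.75 × 1.15 = 0.3450
  σ(Item 1,Item 4) = 0.48 × 0.75 × 0.90 = 0.3240
  σ(Item 2,Item 3) = 0.39 × 1.66 × 1.15 = 0.7445
  σ(Item 2,Item 4) = 0.61 × 1.66 × 0.90 = 0.9113
  σ(Item 3,Item 4) = 0.30 × 1.15 × 0.90 = 0.3105
σ²_T = Σσ²ᵢ + 2·Σσ_ij = 5.4506 + 2 × 3.1706 = 11.7918
α = (4/3)·(1 − 5.4506/11.7918) = 0.717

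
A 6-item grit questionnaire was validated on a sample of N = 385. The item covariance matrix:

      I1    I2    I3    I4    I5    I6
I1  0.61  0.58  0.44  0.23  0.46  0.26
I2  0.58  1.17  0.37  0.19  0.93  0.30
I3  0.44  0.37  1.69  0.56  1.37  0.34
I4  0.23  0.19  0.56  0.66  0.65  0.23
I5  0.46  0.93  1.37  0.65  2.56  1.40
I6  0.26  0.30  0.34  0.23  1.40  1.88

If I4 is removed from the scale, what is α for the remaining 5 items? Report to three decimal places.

α = 0.775

Remaining items: I1, I2, I3, I5, I6 (k = 5).
Σσᵢ² = 0.61 + 1.17 + 1.69 + 2.56 + 1.88 = 7.91
total variance = 7.91 + 2 × 6.45 = 20.81
α (item deleted) = (5/4)·(1 − 7.91/20.81) = 0.775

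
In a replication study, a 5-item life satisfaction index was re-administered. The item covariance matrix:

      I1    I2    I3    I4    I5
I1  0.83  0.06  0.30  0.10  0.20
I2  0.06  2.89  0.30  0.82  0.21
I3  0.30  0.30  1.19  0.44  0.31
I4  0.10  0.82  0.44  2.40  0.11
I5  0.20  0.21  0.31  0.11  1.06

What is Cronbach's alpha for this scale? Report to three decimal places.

Σσ²ᵢ = 0.83 + 2.89 + 1.19 + 2.40 + 1.06 = 8.37
Σ_{i<j} σ_ij = 2.85
σ²_total = 8.37 + 2 × 2.85 = 14.07
α = (k/(k−1))·(1 − Σσ²ᵢ/σ²_total) = (5/4)·(1 − 8.37/14.07) = 0.506

α = 0.506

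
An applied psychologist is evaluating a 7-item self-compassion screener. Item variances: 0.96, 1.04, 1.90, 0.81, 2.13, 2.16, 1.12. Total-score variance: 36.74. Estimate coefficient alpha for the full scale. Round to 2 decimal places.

coefficient alpha = 0.85

Σσ²ᵢ = 0.96 + 1.04 + 1.90 + 0.81 + 2.13 + 2.16 + 1.12 = 10.12
α = (k/(k−1))·(1 − Σσ²ᵢ/σ²_total) = (7/6)·(1 − 10.12/36.74) = 0.85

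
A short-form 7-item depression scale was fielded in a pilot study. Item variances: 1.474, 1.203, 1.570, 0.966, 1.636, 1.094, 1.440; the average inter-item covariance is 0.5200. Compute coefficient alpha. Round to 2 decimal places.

Σσᵢ² = 1.474 + 1.203 + 1.570 + 0.966 + 1.636 + 1.094 + 1.440 = 9.383
Sum of the 21 distinct covariances = 21 × 0.5200 = 10.9200
total variance = Σσᵢ² + 2·Σcov = 9.383 + 2 × 10.9200 = 31.2230
α = (7/6)·(1 − 9.383/31.2230) = 0.82

coefficient alpha = 0.82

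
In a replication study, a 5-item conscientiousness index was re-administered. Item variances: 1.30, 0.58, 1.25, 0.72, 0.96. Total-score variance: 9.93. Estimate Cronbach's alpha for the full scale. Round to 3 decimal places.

α = 0.645

Σσᵢ² = 1.30 + 0.58 + 1.25 + 0.72 + 0.96 = 4.81
α = (k/(k−1))·(1 − Σσᵢ²/total variance) = (5/4)·(1 − 4.81/9.93) = 0.645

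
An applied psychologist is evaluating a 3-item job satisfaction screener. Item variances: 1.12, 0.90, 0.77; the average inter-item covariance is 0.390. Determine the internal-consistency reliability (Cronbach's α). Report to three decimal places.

α = 0.684

Σσ²ᵢ = 1.12 + 0.90 + 0.77 = 2.79
Sum of the 3 distinct covariances = 3 × 0.390 = 1.170
total variance = Σσ²ᵢ + 2·Σcov = 2.79 + 2 × 1.170 = 5.130
α = (3/2)·(1 − 2.79/5.130) = 0.684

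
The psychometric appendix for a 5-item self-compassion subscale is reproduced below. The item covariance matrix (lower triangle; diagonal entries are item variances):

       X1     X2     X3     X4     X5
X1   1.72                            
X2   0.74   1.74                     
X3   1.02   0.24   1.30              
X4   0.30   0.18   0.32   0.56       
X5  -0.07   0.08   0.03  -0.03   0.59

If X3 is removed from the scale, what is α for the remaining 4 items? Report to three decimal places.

α = 0.456

Remaining items: X1, X2, X4, X5 (k = 4).
ΣVar(i) = 1.72 + 1.74 + 0.56 + 0.59 = 4.61
σ²_T = 4.61 + 2 × 1.20 = 7.01
α (item deleted) = (4/3)·(1 − 4.61/7.01) = 0.456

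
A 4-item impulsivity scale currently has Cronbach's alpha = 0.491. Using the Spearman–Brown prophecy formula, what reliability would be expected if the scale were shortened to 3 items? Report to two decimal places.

Length factor m = 3/4 = 0.7500
α' = m·α / (1 − (1−m)·α)
   = 3/4 × 0.491 / (1 − (1 − 3/4) × 0.491)
   = 0.3682 / 0.8772 = 0.42

predicted reliability = 0.42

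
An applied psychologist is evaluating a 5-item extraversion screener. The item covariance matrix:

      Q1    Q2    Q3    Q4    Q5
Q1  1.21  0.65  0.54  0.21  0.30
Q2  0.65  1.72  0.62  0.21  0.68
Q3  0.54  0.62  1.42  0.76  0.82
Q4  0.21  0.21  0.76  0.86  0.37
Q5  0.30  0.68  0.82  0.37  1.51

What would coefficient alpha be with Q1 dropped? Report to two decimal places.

coefficient alpha = 0.74

Remaining items: Q2, Q3, Q4, Q5 (k = 4).
Σσ²ᵢ = 1.72 + 1.42 + 0.86 + 1.51 = 5.51
total variance = 5.51 + 2 × 3.46 = 12.43
α (item deleted) = (4/3)·(1 − 5.51/12.43) = 0.74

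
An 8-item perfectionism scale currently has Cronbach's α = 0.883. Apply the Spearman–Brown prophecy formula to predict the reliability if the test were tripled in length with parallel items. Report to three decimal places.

predicted reliability = 0.958

Length factor m = 3
α' = m·α / (1 + (m−1)·α)
   = 3 × 0.883 / (1 + (3 − 1) × 0.883)
   = 2.6490 / 2.7660 = 0.958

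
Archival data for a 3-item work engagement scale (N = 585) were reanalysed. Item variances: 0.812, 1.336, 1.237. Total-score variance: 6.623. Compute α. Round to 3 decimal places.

α = 0.733

Σσᵢ² = 0.812 + 1.336 + 1.237 = 3.385
α = (k/(k−1))·(1 − Σσᵢ²/Var(T)) = (3/2)·(1 − 3.385/6.623) = 0.733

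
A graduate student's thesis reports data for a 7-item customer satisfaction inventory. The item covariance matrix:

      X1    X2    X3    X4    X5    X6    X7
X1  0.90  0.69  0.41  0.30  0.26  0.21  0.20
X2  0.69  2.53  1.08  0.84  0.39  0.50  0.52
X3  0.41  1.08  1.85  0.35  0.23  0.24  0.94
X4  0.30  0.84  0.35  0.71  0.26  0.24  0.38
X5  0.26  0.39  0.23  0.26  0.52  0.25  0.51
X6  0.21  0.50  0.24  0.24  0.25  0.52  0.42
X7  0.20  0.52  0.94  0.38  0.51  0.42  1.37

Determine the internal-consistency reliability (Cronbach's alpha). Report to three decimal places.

ΣVar(i) = 0.90 + 2.53 + 1.85 + 0.71 + 0.52 + 0.52 + 1.37 = 8.40
Sum of the distinct covariances = 9.22
Var(T) = 8.40 + 2 × 9.22 = 26.84
α = (k/(k−1))·(1 − ΣVar(i)/Var(T)) = (7/6)·(1 − 8.40/26.84) = 0.802

α = 0.802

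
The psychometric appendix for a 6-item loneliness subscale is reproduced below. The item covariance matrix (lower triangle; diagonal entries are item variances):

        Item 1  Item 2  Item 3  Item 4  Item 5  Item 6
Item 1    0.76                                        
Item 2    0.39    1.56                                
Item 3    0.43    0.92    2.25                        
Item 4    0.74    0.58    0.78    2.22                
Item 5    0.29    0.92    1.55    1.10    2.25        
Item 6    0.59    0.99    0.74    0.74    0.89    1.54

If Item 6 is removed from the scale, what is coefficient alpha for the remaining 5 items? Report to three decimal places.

α = 0.788

Remaining items: Item 1, Item 2, Item 3, Item 4, Item 5 (k = 5).
Σσ²ᵢ = 0.76 + 1.56 + 2.25 + 2.22 + 2.25 = 9.04
total variance = 9.04 + 2 × 7.70 = 24.44
α (item deleted) = (5/4)·(1 − 9.04/24.44) = 0.788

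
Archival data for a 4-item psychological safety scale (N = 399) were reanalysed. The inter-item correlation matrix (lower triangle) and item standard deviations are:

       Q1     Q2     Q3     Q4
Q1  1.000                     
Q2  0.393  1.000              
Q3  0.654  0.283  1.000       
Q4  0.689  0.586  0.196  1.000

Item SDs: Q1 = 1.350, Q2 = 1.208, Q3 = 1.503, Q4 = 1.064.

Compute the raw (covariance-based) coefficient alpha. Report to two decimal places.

α = 0.77

Σσ²ᵢ = 1.350² + 1.208² + 1.503² + 1.064² = 6.6729
Covariances σ_ij = r_ij · s_i · s_j:
  σ(Q1,Q2) = 0.393 × 1.350 × 1.208 = 0.6409
  σ(Q1,Q3) = 0.654 × 1.350 × 1.503 = 1.3270
  σ(Q1,Q4) = 0.689 × 1.350 × 1.064 = 0.9897
  σ(Q2,Q3) = 0.283 × 1.208 × 1.503 = 0.5138
  σ(Q2,Q4) = 0.586 × 1.208 × 1.064 = 0.7532
  σ(Q3,Q4) = 0.196 × 1.503 × 1.064 = 0.3134
σ²_T = Σσ²ᵢ + 2·Σσ_ij = 6.6729 + 2 × 4.5380 = 15.7489
α = (4/3)·(1 − 6.6729/15.7489) = 0.77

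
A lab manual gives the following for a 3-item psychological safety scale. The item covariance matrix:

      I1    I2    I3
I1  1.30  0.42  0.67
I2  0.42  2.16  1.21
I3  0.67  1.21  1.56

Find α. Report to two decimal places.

α = 0.72

Σσᵢ² = 1.30 + 2.16 + 1.56 = 5.02
Sum of off-diagonal covariances = 2.30
Var(T) = 5.02 + 2 × 2.30 = 9.62
α = (k/(k−1))·(1 − Σσᵢ²/Var(T)) = (3/2)·(1 − 5.02/9.62) = 0.72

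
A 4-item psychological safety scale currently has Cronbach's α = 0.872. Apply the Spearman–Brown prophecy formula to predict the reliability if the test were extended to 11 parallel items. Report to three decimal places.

predicted reliability = 0.949

Length factor m = 11/4 = 2.7500
α' = m·α / (1 + (m−1)·α)
   = 11/4 × 0.872 / (1 + (11/4 − 1) × 0.872)
   = 2.3980 / 2.5260 = 0.949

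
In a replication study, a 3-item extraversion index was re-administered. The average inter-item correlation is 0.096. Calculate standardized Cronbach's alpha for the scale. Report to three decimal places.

standardized Cronbach's alpha = 0.242

Standardized α = k·r̄ / (1 + (k−1)·r̄) = 3 × 0.096 / (1 + 2 × 0.096)
  = 0.2880 / 1.1920 = 0.242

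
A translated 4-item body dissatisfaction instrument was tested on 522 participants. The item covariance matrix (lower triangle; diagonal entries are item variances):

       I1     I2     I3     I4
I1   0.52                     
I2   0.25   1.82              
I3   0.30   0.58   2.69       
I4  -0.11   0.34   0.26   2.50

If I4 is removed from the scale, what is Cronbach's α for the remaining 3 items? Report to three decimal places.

Cronbach's α = 0.465

Remaining items: I1, I2, I3 (k = 3).
Σσ²ᵢ = 0.52 + 1.82 + 2.69 = 5.03
total variance = 5.03 + 2 × 1.13 = 7.29
α (item deleted) = (3/2)·(1 − 5.03/7.29) = 0.465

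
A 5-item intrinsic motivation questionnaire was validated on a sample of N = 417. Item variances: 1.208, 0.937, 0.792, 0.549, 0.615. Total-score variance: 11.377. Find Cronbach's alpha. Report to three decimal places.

sum of item variances = 1.208 + 0.937 + 0.792 + 0.549 + 0.615 = 4.101
α = (k/(k−1))·(1 − sum of item variances/total variance) = (5/4)·(1 − 4.101/11.377) = 0.799

Cronbach's alpha = 0.799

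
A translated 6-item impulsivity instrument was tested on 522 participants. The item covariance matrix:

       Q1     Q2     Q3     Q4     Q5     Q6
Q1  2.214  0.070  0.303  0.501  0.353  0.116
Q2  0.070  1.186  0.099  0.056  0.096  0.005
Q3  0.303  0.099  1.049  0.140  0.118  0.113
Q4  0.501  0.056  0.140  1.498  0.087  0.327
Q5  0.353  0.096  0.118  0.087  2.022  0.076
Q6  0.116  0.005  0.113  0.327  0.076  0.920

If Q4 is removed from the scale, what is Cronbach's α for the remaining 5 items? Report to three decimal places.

α = 0.334

Remaining items: Q1, Q2, Q3, Q5, Q6 (k = 5).
sum of item variances = 2.214 + 1.186 + 1.049 + 2.022 + 0.920 = 7.391
σ²_T = 7.391 + 2 × 1.349 = 10.089
α (item deleted) = (5/4)·(1 − 7.391/10.089) = 0.334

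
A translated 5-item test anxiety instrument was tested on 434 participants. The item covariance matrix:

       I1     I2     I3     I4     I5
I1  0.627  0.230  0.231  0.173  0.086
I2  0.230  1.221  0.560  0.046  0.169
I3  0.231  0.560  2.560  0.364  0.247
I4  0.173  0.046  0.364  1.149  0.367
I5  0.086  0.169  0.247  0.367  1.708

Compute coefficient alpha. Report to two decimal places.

sum of item variances = 0.627 + 1.221 + 2.560 + 1.149 + 1.708 = 7.265
Σ_{i<j} σ_ij = 2.473
total variance = 7.265 + 2 × 2.473 = 12.211
α = (k/(k−1))·(1 − sum of item variances/total variance) = (5/4)·(1 − 7.265/12.211) = 0.51

α = 0.51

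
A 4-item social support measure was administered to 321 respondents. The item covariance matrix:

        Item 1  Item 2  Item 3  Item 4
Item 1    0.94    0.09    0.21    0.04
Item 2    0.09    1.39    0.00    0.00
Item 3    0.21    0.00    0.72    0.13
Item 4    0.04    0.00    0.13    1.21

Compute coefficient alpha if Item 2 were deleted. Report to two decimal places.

coefficient alpha = 0.31

Remaining items: Item 1, Item 3, Item 4 (k = 3).
Σσ²ᵢ = 0.94 + 0.72 + 1.21 = 2.87
total variance = 2.87 + 2 × 0.38 = 3.63
α (item deleted) = (3/2)·(1 − 2.87/3.63) = 0.31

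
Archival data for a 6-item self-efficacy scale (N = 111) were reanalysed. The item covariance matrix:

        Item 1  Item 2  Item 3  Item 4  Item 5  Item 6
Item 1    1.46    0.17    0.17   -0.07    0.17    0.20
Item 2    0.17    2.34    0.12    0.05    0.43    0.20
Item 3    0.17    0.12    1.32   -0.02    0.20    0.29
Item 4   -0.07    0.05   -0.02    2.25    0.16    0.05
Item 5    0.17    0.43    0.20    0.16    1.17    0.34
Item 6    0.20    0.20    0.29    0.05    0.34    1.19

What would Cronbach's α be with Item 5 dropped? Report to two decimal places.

Remaining items: Item 1, Item 2, Item 3, Item 4, Item 6 (k = 5).
Σσ²ᵢ = 1.46 + 2.34 + 1.32 + 2.25 + 1.19 = 8.56
σ²_total = 8.56 + 2 × 1.16 = 10.88
α (item deleted) = (5/4)·(1 − 8.56/10.88) = 0.27

α = 0.27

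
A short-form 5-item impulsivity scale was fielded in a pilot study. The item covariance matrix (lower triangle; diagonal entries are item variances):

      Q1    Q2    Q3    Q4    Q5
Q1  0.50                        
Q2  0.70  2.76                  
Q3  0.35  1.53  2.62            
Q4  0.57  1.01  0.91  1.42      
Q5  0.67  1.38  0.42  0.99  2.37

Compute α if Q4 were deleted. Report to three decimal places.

Remaining items: Q1, Q2, Q3, Q5 (k = 4).
sum of item variances = 0.50 + 2.76 + 2.62 + 2.37 = 8.25
total variance = 8.25 + 2 × 5.05 = 18.35
α (item deleted) = (4/3)·(1 − 8.25/18.35) = 0.734

α = 0.734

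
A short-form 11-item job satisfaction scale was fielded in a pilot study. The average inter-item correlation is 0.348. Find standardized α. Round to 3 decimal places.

α = 0.854

Standardized α = k·r̄ / (1 + (k−1)·r̄) = 11 × 0.348 / (1 + 10 × 0.348)
  = 3.8280 / 4.4800 = 0.854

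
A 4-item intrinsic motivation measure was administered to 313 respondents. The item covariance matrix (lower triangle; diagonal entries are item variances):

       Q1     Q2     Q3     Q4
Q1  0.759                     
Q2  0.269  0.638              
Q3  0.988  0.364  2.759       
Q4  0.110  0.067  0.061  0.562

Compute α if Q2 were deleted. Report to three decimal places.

α = 0.543

Remaining items: Q1, Q3, Q4 (k = 3).
Σσᵢ² = 0.759 + 2.759 + 0.562 = 4.080
σ²_T = 4.080 + 2 × 1.159 = 6.398
α (item deleted) = (3/2)·(1 − 4.080/6.398) = 0.543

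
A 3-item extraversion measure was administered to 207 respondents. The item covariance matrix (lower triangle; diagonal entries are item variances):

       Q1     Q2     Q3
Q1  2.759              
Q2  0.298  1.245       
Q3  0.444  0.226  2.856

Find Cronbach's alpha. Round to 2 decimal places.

Cronbach's alpha = 0.33

Σσᵢ² = 2.759 + 1.245 + 2.856 = 6.860
Sum of off-diagonal covariances = 0.968
σ²_T = 6.860 + 2 × 0.968 = 8.796
α = (k/(k−1))·(1 − Σσᵢ²/σ²_T) = (3/2)·(1 − 6.860/8.796) = 0.33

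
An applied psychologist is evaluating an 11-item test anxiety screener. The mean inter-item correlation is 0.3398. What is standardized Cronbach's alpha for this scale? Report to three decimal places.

standardized Cronbach's alpha = 0.850

Standardized α = k·r̄ / (1 + (k−1)·r̄) = 11 × 0.3398 / (1 + 10 × 0.3398)
  = 3.7378 / 4.3980 = 0.850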